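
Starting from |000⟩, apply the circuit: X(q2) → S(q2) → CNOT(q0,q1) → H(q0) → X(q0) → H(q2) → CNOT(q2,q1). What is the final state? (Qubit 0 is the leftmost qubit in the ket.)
(1/2)i|000⟩ - (1/2)i|011⟩ + (1/2)i|100⟩ - (1/2)i|111⟩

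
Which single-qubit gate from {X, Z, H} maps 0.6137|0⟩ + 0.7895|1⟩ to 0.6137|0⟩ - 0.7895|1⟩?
Z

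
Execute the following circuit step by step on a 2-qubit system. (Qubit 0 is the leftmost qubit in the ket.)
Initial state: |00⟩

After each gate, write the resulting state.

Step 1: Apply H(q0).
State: 1/√2|00⟩ + 1/√2|10⟩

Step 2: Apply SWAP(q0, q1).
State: 1/√2|00⟩ + 1/√2|01⟩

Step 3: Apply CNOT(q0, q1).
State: 1/√2|00⟩ + 1/√2|01⟩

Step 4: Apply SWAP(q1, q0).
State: 1/√2|00⟩ + 1/√2|10⟩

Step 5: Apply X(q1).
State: 1/√2|01⟩ + 1/√2|11⟩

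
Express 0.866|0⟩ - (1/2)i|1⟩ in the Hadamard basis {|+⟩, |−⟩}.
(0.6124 - (1/√8)i)|+⟩ + (0.6124 + (1/√8)i)|−⟩

With |ψ⟩ = α|0⟩ + β|1⟩, the Hadamard-basis coefficients are ⟨+|ψ⟩ = (α + β)/√2 and ⟨−|ψ⟩ = (α − β)/√2.
Here α = 0.866, β = -(1/2)i: (α + β)/√2 = (0.6124 - (1/√8)i), (α − β)/√2 = (0.6124 + (1/√8)i).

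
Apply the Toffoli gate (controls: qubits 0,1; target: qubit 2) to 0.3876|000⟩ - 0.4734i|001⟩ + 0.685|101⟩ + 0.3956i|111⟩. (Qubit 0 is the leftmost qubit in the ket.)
0.3876|000⟩ - 0.4734i|001⟩ + 0.685|101⟩ + 0.3956i|110⟩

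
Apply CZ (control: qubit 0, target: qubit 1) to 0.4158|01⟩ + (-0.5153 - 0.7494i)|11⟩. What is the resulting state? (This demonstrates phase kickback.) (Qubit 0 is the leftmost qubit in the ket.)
0.4158|01⟩ + (0.5153 + 0.7494i)|11⟩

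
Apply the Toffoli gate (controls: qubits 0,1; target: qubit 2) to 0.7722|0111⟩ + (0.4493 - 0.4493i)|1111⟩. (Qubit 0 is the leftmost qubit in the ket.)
0.7722|0111⟩ + (0.4493 - 0.4493i)|1101⟩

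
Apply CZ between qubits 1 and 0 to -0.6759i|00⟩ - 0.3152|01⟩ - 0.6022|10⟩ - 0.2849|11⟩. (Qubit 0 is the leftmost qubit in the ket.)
-0.6759i|00⟩ - 0.3152|01⟩ - 0.6022|10⟩ + 0.2849|11⟩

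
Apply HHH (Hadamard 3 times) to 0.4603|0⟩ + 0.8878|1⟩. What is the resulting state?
0.9533|0⟩ - 0.3023|1⟩

H² = I, so H^3 = H: a single Hadamard. With (a, b) = (0.4603, 0.8878), H gives ((a + b)/√2, (a − b)/√2) = (0.9533, -0.3023).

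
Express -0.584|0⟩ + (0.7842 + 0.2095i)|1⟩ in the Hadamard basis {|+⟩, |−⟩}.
(0.1416 + 0.1481i)|+⟩ + (-0.9675 - 0.1481i)|−⟩

With |ψ⟩ = α|0⟩ + β|1⟩, the Hadamard-basis coefficients are ⟨+|ψ⟩ = (α + β)/√2 and ⟨−|ψ⟩ = (α − β)/√2.
Here α = -0.584, β = (0.7842 + 0.2095i): (α + β)/√2 = (0.1416 + 0.1481i), (α − β)/√2 = (-0.9675 - 0.1481i).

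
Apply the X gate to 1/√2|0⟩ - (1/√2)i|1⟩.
-(1/√2)i|0⟩ + 1/√2|1⟩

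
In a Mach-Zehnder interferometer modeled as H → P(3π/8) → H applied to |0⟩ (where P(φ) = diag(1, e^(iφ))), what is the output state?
(0.6913 + 0.4619i)|0⟩ + (0.3087 - 0.4619i)|1⟩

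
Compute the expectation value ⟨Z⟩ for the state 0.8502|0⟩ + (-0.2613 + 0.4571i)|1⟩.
0.4456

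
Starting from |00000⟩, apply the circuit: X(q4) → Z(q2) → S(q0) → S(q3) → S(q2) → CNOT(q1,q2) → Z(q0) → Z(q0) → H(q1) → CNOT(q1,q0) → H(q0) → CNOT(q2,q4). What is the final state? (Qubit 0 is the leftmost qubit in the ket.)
1/2|00001⟩ + 1/2|01001⟩ + 1/2|10001⟩ - 1/2|11001⟩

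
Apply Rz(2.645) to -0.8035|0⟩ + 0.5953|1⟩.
(-0.1975 + 0.7789i)|0⟩ + (0.1463 + 0.577i)|1⟩

Rz(2.645) = [[e^(−iθ/2), 0], [0, e^(iθ/2)]] with e^(±iθ/2) = cos(θ/2) ± i·sin(θ/2); θ = 2.645, cos(θ/2) ≈ 0.245753, sin(θ/2) ≈ 0.969333.
With a = amp(|0⟩) = -0.8035 and b = amp(|1⟩) = 0.5953:
new amp(|0⟩) = (0.245753 - 0.969333i)·a = (-0.1975 + 0.7789i)
new amp(|1⟩) = (0.245753 + 0.969333i)·b = (0.1463 + 0.577i)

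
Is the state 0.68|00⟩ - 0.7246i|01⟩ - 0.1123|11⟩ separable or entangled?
Entangled

Writing the state as a|00⟩ + b|01⟩ + c|10⟩ + d|11⟩, it is a product state iff ad − bc = 0.
Here (a, b, c, d) = (0.68, -0.7246i, 0, -0.1123): ad − bc = (0.68)(-0.1123) − (-0.7246i)(0) = -0.07636 ≠ 0, so the state is entangled.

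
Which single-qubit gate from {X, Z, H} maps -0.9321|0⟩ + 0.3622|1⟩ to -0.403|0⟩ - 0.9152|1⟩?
H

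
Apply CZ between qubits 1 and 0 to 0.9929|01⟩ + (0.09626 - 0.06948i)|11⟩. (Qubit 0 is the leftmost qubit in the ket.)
0.9929|01⟩ + (-0.09626 + 0.06948i)|11⟩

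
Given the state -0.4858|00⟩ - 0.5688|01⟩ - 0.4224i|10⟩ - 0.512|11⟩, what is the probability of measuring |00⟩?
0.236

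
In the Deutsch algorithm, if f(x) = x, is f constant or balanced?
Balanced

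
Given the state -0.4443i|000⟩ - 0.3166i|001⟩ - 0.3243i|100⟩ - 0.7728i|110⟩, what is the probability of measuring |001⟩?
0.1002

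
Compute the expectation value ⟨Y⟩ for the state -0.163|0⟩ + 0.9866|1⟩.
0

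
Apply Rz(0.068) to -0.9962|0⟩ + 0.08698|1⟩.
(-0.9956 + 0.03386i)|0⟩ + (0.08693 + 0.002957i)|1⟩

Rz(0.068) = [[e^(−iθ/2), 0], [0, e^(iθ/2)]] with e^(±iθ/2) = cos(θ/2) ± i·sin(θ/2); θ = 0.068, cos(θ/2) ≈ 0.999422, sin(θ/2) ≈ 0.0339934.
With a = amp(|0⟩) = -0.9962 and b = amp(|1⟩) = 0.08698:
new amp(|0⟩) = (0.999422 - 0.0339934i)·a = (-0.9956 + 0.03386i)
new amp(|1⟩) = (0.999422 + 0.0339934i)·b = (0.08693 + 0.002957i)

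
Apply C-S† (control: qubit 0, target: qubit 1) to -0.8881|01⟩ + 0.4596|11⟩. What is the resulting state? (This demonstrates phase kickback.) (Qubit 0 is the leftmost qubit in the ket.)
-0.8881|01⟩ - 0.4596i|11⟩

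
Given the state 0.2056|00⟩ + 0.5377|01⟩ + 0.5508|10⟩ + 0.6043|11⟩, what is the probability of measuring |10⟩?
0.3034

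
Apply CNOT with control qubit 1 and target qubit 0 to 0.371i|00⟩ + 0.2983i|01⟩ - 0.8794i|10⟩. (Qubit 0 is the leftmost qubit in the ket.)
0.371i|00⟩ - 0.8794i|10⟩ + 0.2983i|11⟩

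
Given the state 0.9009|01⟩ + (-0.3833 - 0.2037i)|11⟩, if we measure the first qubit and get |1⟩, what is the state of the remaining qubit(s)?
(-0.883 - 0.4693i)|1⟩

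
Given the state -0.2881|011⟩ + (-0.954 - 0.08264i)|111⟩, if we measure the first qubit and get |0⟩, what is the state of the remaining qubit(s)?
-|11⟩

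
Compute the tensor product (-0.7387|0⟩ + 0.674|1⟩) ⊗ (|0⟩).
-0.7387|00⟩ + 0.674|10⟩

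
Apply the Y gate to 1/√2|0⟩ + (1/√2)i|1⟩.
1/√2|0⟩ + (1/√2)i|1⟩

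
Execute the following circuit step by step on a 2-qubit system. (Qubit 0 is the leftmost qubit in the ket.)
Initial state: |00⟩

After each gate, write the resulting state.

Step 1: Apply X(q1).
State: |01⟩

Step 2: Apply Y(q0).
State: i|11⟩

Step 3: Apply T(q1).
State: (-1/√2 + (1/√2)i)|11⟩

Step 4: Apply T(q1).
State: -|11⟩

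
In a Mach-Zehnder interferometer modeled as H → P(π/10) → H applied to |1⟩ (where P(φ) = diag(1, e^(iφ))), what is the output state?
(0.02447 - 0.1545i)|0⟩ + (0.9755 + 0.1545i)|1⟩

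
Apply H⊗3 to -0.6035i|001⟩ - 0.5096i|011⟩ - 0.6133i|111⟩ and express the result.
-0.6104i|000⟩ + 0.6104i|001⟩ + 0.1836i|010⟩ - 0.1836i|011⟩ - 0.1767i|100⟩ + 0.1767i|101⟩ - 0.25i|110⟩ + 0.25i|111⟩

H⊗3 gives amp(|y⟩) = (1/2√2) Σ_x (−1)^(x·y) amp(|x⟩), where x·y is the number of positions in which both x and y have a 1.
|000⟩: (-0.6035i - 0.5096i - 0.6133i)/(2√2) = -0.6104i
|001⟩: (0.6035i + 0.5096i + 0.6133i)/(2√2) = 0.6104i
|010⟩: (-0.6035i + 0.5096i + 0.6133i)/(2√2) = 0.1836i
|011⟩: (0.6035i - 0.5096i - 0.6133i)/(2√2) = -0.1836i
|100⟩: (-0.6035i - 0.5096i + 0.6133i)/(2√2) = -0.1767i
|101⟩: (0.6035i + 0.5096i - 0.6133i)/(2√2) = 0.1767i
|110⟩: (-0.6035i + 0.5096i - 0.6133i)/(2√2) = -0.25i
|111⟩: (0.6035i - 0.5096i + 0.6133i)/(2√2) = 0.25i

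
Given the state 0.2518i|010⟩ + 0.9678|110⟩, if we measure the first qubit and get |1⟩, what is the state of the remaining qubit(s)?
|10⟩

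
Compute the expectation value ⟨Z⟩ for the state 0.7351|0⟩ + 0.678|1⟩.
0.08069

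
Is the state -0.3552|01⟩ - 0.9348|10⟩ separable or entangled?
Entangled

Writing the state as a|00⟩ + b|01⟩ + c|10⟩ + d|11⟩, it is a product state iff ad − bc = 0.
Here (a, b, c, d) = (0, -0.3552, -0.9348, 0): ad − bc = (0)(0) − (-0.3552)(-0.9348) = -0.332 ≠ 0, so the state is entangled.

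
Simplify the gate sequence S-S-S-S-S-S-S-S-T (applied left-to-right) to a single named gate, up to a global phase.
T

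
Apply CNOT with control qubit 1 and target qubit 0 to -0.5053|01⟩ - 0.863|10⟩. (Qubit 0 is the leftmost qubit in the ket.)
-0.863|10⟩ - 0.5053|11⟩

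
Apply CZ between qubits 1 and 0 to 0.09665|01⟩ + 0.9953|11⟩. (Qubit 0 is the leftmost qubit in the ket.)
0.09665|01⟩ - 0.9953|11⟩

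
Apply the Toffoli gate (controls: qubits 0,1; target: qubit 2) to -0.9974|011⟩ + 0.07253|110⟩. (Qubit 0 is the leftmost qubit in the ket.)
-0.9974|011⟩ + 0.07253|111⟩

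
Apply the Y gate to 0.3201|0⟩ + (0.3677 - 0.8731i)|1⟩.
(-0.8731 - 0.3677i)|0⟩ + 0.3201i|1⟩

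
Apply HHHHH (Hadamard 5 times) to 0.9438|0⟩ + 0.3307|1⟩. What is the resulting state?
0.9012|0⟩ + 0.4335|1⟩

H² = I, so H^5 = H: a single Hadamard. With (a, b) = (0.9438, 0.3307), H gives ((a + b)/√2, (a − b)/√2) = (0.9012, 0.4335).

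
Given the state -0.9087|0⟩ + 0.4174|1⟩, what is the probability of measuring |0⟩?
0.8257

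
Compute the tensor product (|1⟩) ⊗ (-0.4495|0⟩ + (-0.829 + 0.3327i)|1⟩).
-0.4495|10⟩ + (-0.829 + 0.3327i)|11⟩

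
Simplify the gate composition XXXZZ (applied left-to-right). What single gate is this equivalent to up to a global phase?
X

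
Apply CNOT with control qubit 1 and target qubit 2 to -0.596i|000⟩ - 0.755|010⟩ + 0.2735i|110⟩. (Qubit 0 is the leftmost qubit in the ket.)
-0.596i|000⟩ - 0.755|011⟩ + 0.2735i|111⟩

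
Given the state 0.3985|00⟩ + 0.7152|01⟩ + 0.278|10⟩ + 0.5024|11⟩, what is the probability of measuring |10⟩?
0.07728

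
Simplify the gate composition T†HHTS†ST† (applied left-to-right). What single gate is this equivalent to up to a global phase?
T†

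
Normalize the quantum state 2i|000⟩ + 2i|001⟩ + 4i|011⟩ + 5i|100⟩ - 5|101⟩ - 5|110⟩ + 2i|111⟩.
0.1971i|000⟩ + 0.1971i|001⟩ + 0.3941i|011⟩ + 0.4927i|100⟩ - 0.4927|101⟩ - 0.4927|110⟩ + 0.1971i|111⟩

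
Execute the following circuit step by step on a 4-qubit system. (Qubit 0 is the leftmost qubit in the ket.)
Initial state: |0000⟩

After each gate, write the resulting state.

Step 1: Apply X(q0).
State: |1000⟩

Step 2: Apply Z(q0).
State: -|1000⟩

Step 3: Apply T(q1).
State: -|1000⟩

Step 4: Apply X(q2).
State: -|1010⟩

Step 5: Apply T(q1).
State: -|1010⟩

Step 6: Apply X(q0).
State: -|0010⟩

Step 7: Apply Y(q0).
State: -i|1010⟩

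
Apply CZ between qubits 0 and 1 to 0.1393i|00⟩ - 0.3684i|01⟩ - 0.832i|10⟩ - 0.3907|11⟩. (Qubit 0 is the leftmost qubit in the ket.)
0.1393i|00⟩ - 0.3684i|01⟩ - 0.832i|10⟩ + 0.3907|11⟩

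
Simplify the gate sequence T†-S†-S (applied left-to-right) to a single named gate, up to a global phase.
T†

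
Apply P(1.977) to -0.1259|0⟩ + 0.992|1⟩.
-0.1259|0⟩ + (-0.392 + 0.9113i)|1⟩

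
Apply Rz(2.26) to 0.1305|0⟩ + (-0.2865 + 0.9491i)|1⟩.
(0.05568 - 0.118i)|0⟩ + (-0.9806 + 0.1458i)|1⟩

Rz(2.26) = [[e^(−iθ/2), 0], [0, e^(iθ/2)]] with e^(±iθ/2) = cos(θ/2) ± i·sin(θ/2); θ = 2.26, cos(θ/2) ≈ 0.42666, sin(θ/2) ≈ 0.904412.
With a = amp(|0⟩) = 0.1305 and b = amp(|1⟩) = (-0.2865 + 0.9491i):
new amp(|0⟩) = (0.42666 - 0.904412i)·a = (0.05568 - 0.118i)
new amp(|1⟩) = (0.42666 + 0.904412i)·b = (-0.9806 + 0.1458i)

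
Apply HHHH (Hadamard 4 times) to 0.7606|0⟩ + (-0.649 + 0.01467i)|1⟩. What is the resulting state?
0.7606|0⟩ + (-0.649 + 0.01467i)|1⟩

H² = I, so an even number of Hadamards cancels: H^4 = I and the state is unchanged.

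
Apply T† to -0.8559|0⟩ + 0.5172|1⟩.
-0.8559|0⟩ + (0.3657 - 0.3657i)|1⟩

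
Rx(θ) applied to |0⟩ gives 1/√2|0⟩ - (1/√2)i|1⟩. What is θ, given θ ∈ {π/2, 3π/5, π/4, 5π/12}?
π/2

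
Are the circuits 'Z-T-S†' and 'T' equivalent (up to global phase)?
No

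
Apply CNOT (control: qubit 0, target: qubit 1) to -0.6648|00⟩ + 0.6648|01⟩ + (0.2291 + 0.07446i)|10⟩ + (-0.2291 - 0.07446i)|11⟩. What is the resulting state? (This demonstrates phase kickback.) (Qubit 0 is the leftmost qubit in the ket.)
-0.6648|00⟩ + 0.6648|01⟩ + (-0.2291 - 0.07446i)|10⟩ + (0.2291 + 0.07446i)|11⟩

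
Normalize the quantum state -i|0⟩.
-i|0⟩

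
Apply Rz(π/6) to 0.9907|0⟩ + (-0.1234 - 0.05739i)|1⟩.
(0.9569 - 0.2564i)|0⟩ + (-0.1043 - 0.08737i)|1⟩

Rz(π/6) = [[e^(−iθ/2), 0], [0, e^(iθ/2)]] with e^(±iθ/2) = cos(θ/2) ± i·sin(θ/2); θ = π/6, cos(θ/2) ≈ 0.965926, sin(θ/2) ≈ 0.258819.
With a = amp(|0⟩) = 0.9907 and b = amp(|1⟩) = (-0.1234 - 0.05739i):
new amp(|0⟩) = (0.965926 - 0.258819i)·a = (0.9569 - 0.2564i)
new amp(|1⟩) = (0.965926 + 0.258819i)·b = (-0.1043 - 0.08737i)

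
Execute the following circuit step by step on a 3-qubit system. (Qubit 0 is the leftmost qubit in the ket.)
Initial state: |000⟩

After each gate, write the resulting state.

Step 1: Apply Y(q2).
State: i|001⟩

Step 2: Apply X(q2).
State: i|000⟩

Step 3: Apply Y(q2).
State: -|001⟩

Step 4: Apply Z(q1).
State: -|001⟩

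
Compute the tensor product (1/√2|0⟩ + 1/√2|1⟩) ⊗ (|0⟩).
1/√2|00⟩ + 1/√2|10⟩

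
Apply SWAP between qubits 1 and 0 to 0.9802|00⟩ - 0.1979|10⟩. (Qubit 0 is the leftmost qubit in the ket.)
0.9802|00⟩ - 0.1979|01⟩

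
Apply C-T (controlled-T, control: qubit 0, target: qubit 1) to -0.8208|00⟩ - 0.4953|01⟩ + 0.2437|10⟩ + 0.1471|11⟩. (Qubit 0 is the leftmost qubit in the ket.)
-0.8208|00⟩ - 0.4953|01⟩ + 0.2437|10⟩ + (0.104 + 0.104i)|11⟩

C-T leaves the control-|0⟩ kets |00⟩, |01⟩ unchanged and applies T to qubit 1 on the control-|1⟩ pair (|10⟩, |11⟩).
T = [[1, 0], [0, (1/√2 + (1/√2)i)]].
With a = amp(|10⟩) = 0.2437 and b = amp(|11⟩) = 0.1471:
new amp(|10⟩) = (1)·a = 0.2437
new amp(|11⟩) = (1/√2 + (1/√2)i)·b = (0.104 + 0.104i)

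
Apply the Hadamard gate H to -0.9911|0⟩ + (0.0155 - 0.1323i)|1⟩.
(-0.6899 - 0.09355i)|0⟩ + (-0.7118 + 0.09355i)|1⟩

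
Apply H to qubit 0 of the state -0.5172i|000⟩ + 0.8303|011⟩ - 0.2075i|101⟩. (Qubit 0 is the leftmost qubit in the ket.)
-0.3657i|000⟩ - 0.1467i|001⟩ + 0.5871|011⟩ - 0.3657i|100⟩ + 0.1467i|101⟩ + 0.5871|111⟩

H on qubit 0 mixes each pair of kets that differ only in qubit 0: amplitudes (a, b) of (|…0…⟩, |…1…⟩) become ((a + b)/√2, (a − b)/√2). Kets absent from the input have amplitude 0.
(|000⟩, |100⟩): (a, b) = (-0.5172i, 0) → (-0.3657i, -0.3657i)
(|001⟩, |101⟩): (a, b) = (0, -0.2075i) → (-0.1467i, 0.1467i)
(|011⟩, |111⟩): (a, b) = (0.8303, 0) → (0.5871, 0.5871)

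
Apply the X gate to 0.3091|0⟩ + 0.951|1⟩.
0.951|0⟩ + 0.3091|1⟩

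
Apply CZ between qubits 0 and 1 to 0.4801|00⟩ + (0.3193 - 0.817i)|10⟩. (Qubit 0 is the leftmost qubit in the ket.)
0.4801|00⟩ + (0.3193 - 0.817i)|10⟩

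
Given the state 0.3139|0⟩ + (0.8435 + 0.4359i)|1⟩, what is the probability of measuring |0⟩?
0.09853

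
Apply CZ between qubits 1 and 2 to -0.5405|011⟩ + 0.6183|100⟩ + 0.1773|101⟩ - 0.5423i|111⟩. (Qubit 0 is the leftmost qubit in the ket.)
0.5405|011⟩ + 0.6183|100⟩ + 0.1773|101⟩ + 0.5423i|111⟩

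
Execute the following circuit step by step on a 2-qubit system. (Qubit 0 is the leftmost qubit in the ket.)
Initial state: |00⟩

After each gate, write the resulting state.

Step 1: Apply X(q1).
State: |01⟩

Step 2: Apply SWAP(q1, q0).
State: |10⟩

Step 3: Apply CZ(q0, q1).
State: |10⟩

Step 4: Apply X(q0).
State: |00⟩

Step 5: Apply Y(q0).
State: i|10⟩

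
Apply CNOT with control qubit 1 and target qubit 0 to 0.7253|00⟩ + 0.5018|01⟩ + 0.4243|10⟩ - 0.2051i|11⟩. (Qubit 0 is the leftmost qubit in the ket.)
0.7253|00⟩ - 0.2051i|01⟩ + 0.4243|10⟩ + 0.5018|11⟩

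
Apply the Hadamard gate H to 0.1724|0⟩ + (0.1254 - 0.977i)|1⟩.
(0.2106 - 0.6908i)|0⟩ + (0.03323 + 0.6908i)|1⟩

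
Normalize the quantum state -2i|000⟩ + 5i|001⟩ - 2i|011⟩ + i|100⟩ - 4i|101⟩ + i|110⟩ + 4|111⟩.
-0.2443i|000⟩ + 0.6108i|001⟩ - 0.2443i|011⟩ + 0.1222i|100⟩ - 0.4887i|101⟩ + 0.1222i|110⟩ + 0.4887|111⟩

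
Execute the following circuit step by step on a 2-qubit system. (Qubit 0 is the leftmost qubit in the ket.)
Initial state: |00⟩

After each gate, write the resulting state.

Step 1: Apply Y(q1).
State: i|01⟩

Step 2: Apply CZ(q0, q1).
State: i|01⟩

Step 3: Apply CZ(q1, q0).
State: i|01⟩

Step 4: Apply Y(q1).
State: |00⟩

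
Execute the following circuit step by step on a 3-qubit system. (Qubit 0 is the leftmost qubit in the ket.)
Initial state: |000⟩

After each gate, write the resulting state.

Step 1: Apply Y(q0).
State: i|100⟩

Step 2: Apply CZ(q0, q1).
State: i|100⟩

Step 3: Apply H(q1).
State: (1/√2)i|100⟩ + (1/√2)i|110⟩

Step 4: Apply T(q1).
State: (1/√2)i|100⟩ + (-1/2 + (1/2)i)|110⟩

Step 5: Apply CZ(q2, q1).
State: (1/√2)i|100⟩ + (-1/2 + (1/2)i)|110⟩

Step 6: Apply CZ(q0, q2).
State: (1/√2)i|100⟩ + (-1/2 + (1/2)i)|110⟩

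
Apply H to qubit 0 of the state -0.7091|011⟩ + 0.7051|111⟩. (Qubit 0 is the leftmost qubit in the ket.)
-0.002828|011⟩ - |111⟩

H on qubit 0 mixes each pair of kets that differ only in qubit 0: amplitudes (a, b) of (|…0…⟩, |…1…⟩) become ((a + b)/√2, (a − b)/√2). Kets absent from the input have amplitude 0.
(|011⟩, |111⟩): (a, b) = (-0.7091, 0.7051) → (-0.002828, -1)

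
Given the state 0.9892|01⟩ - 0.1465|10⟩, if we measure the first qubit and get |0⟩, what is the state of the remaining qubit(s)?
|1⟩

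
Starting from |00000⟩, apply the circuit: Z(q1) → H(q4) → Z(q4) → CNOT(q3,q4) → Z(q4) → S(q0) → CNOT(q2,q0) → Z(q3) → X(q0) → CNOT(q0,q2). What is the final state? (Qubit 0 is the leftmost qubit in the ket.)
1/√2|10100⟩ + 1/√2|10101⟩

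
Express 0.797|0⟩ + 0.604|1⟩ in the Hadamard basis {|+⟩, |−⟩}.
0.9907|+⟩ + 0.1365|−⟩

With |ψ⟩ = α|0⟩ + β|1⟩, the Hadamard-basis coefficients are ⟨+|ψ⟩ = (α + β)/√2 and ⟨−|ψ⟩ = (α − β)/√2.
Here α = 0.797, β = 0.604: (α + β)/√2 = 0.9907, (α − β)/√2 = 0.1365.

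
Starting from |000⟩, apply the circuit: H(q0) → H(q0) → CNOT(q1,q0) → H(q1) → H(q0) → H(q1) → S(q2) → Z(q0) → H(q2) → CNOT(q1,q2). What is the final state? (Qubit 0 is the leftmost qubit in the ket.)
1/2|000⟩ + 1/2|001⟩ - 1/2|100⟩ - 1/2|101⟩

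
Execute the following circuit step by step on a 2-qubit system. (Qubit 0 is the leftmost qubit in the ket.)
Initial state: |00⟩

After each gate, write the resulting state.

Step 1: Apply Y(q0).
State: i|10⟩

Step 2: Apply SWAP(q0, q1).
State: i|01⟩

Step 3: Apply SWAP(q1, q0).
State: i|10⟩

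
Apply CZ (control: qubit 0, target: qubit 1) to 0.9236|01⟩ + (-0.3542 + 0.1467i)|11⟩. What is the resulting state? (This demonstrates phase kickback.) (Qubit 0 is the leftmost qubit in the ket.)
0.9236|01⟩ + (0.3542 - 0.1467i)|11⟩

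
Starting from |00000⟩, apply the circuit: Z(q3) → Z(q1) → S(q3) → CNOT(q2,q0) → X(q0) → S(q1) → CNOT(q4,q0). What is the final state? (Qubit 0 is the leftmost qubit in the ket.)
|10000⟩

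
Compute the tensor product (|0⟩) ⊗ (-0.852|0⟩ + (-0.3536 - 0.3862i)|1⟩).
-0.852|00⟩ + (-0.3536 - 0.3862i)|01⟩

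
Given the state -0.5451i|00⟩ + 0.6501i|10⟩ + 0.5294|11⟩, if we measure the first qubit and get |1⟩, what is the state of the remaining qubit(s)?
0.7754i|0⟩ + 0.6314|1⟩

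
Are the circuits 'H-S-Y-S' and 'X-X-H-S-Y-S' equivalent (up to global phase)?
Yes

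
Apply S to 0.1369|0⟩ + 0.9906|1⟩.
0.1369|0⟩ + 0.9906i|1⟩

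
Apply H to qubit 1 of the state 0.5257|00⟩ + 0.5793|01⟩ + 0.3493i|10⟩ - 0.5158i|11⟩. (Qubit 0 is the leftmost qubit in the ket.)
0.7814|00⟩ - 0.0379|01⟩ - 0.1177i|10⟩ + 0.6117i|11⟩

H on qubit 1 mixes each pair of kets that differ only in qubit 1: amplitudes (a, b) of (|…0…⟩, |…1…⟩) become ((a + b)/√2, (a − b)/√2). Kets absent from the input have amplitude 0.
(|00⟩, |01⟩): (a, b) = (0.5257, 0.5793) → (0.7814, -0.0379)
(|10⟩, |11⟩): (a, b) = (0.3493i, -0.5158i) → (-0.1177i, 0.6117i)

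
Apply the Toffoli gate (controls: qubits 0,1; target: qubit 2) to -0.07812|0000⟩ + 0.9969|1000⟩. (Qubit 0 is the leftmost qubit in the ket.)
-0.07812|0000⟩ + 0.9969|1000⟩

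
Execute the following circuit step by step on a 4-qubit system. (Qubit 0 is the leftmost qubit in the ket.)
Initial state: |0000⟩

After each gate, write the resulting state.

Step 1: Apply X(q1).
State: |0100⟩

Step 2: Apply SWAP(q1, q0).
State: |1000⟩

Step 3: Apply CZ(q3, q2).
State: |1000⟩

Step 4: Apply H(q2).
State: 1/√2|1000⟩ + 1/√2|1010⟩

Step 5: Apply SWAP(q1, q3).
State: 1/√2|1000⟩ + 1/√2|1010⟩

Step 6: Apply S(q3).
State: 1/√2|1000⟩ + 1/√2|1010⟩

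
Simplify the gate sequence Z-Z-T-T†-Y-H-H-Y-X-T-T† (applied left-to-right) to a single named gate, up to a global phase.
X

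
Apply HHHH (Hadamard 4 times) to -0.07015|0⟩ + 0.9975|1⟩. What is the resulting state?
-0.07015|0⟩ + 0.9975|1⟩

H² = I, so an even number of Hadamards cancels: H^4 = I and the state is unchanged.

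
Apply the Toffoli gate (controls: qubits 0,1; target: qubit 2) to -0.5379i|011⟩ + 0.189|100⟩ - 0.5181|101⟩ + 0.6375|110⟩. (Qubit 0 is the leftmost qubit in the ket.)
-0.5379i|011⟩ + 0.189|100⟩ - 0.5181|101⟩ + 0.6375|111⟩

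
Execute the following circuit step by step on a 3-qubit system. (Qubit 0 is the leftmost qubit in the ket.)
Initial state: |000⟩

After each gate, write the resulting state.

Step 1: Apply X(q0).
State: |100⟩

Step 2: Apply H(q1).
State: 1/√2|100⟩ + 1/√2|110⟩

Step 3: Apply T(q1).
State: 1/√2|100⟩ + (1/2 + (1/2)i)|110⟩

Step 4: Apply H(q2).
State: 1/2|100⟩ + 1/2|101⟩ + (1/√8 + (1/√8)i)|110⟩ + (1/√8 + (1/√8)i)|111⟩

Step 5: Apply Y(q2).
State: -(1/2)i|100⟩ + (1/2)i|101⟩ + (1/√8 - (1/√8)i)|110⟩ + (-1/√8 + (1/√8)i)|111⟩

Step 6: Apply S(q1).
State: -(1/2)i|100⟩ + (1/2)i|101⟩ + (1/√8 + (1/√8)i)|110⟩ + (-1/√8 - (1/√8)i)|111⟩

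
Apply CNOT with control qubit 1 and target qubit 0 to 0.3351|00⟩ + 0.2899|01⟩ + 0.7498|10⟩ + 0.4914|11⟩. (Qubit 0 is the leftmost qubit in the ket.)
0.3351|00⟩ + 0.4914|01⟩ + 0.7498|10⟩ + 0.2899|11⟩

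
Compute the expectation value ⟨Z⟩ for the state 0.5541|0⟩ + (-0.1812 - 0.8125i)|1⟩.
-0.386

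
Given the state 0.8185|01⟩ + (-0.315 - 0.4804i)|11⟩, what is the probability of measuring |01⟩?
0.6699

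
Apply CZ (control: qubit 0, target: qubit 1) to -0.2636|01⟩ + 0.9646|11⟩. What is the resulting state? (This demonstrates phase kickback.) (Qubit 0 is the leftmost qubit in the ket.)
-0.2636|01⟩ - 0.9646|11⟩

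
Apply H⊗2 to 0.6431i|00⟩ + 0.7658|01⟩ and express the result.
(0.3829 + 0.3216i)|00⟩ + (-0.3829 + 0.3216i)|01⟩ + (0.3829 + 0.3216i)|10⟩ + (-0.3829 + 0.3216i)|11⟩

H⊗2 gives amp(|y⟩) = (1/2) Σ_x (−1)^(x·y) amp(|x⟩), where x·y is the number of positions in which both x and y have a 1.
|00⟩: (0.6431i + 0.7658)/2 = (0.3829 + 0.3216i)
|01⟩: (0.6431i - 0.7658)/2 = (-0.3829 + 0.3216i)
|10⟩: (0.6431i + 0.7658)/2 = (0.3829 + 0.3216i)
|11⟩: (0.6431i - 0.7658)/2 = (-0.3829 + 0.3216i)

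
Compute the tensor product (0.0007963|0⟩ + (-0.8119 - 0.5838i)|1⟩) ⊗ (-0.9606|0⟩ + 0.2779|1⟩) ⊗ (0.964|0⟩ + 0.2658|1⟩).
-0.0007374|000⟩ - 0.0002033|001⟩ + 0.0002133|010⟩ + 0.00005882|011⟩ + (0.7518 + 0.5406i)|100⟩ + (0.2073 + 0.1491i)|101⟩ + (-0.2175 - 0.1564i)|110⟩ + (-0.05997 - 0.04312i)|111⟩

amp(|b₁b₂…⟩) = product of the factor amplitudes for bits b₁, b₂, …; only kets whose every factor amplitude is nonzero survive.
|000⟩: (0.0007963)(-0.9606)(0.964) = -0.0007374
|001⟩: (0.0007963)(-0.9606)(0.2658) = -0.0002033
|010⟩: (0.0007963)(0.2779)(0.964) = 0.0002133
|011⟩: (0.0007963)(0.2779)(0.2658) = 0.00005882
|100⟩: (-0.8119 - 0.5838i)(-0.9606)(0.964) = (0.7518 + 0.5406i)
|101⟩: (-0.8119 - 0.5838i)(-0.9606)(0.2658) = (0.2073 + 0.1491i)
|110⟩: (-0.8119 - 0.5838i)(0.2779)(0.964) = (-0.2175 - 0.1564i)
|111⟩: (-0.8119 - 0.5838i)(0.2779)(0.2658) = (-0.05997 - 0.04312i)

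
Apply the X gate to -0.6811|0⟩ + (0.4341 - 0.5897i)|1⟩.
(0.4341 - 0.5897i)|0⟩ - 0.6811|1⟩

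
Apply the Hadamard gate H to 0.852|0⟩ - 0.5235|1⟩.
0.2323|0⟩ + 0.9726|1⟩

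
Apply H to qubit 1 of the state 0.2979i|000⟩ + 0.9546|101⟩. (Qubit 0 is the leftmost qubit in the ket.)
0.2106i|000⟩ + 0.2106i|010⟩ + 0.675|101⟩ + 0.675|111⟩

H on qubit 1 mixes each pair of kets that differ only in qubit 1: amplitudes (a, b) of (|…0…⟩, |…1…⟩) become ((a + b)/√2, (a − b)/√2). Kets absent from the input have amplitude 0.
(|000⟩, |010⟩): (a, b) = (0.2979i, 0) → (0.2106i, 0.2106i)
(|101⟩, |111⟩): (a, b) = (0.9546, 0) → (0.675, 0.675)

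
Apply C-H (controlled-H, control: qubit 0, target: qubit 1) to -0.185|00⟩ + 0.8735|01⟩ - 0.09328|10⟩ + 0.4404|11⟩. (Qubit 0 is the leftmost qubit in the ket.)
-0.185|00⟩ + 0.8735|01⟩ + 0.2455|10⟩ - 0.3774|11⟩

C-H leaves the control-|0⟩ kets |00⟩, |01⟩ unchanged and applies H to qubit 1 on the control-|1⟩ pair (|10⟩, |11⟩).
H = [[1/√2, 1/√2], [1/√2, -1/√2]].
With a = amp(|10⟩) = -0.09328 and b = amp(|11⟩) = 0.4404:
new amp(|10⟩) = (1/√2)·a + (1/√2)·b = 0.2455
new amp(|11⟩) = (1/√2)·a + (-1/√2)·b = -0.3774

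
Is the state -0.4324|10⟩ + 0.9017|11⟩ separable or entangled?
Separable

Writing the state as a|00⟩ + b|01⟩ + c|10⟩ + d|11⟩, it is a product state iff ad − bc = 0.
Here (a, b, c, d) = (0, 0, -0.4324, 0.9017): ad − bc = (0)(0.9017) − (0)(-0.4324) = 0, so the state is separable.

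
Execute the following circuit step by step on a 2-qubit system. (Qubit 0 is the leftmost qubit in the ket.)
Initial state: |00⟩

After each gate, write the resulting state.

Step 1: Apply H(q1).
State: 1/√2|00⟩ + 1/√2|01⟩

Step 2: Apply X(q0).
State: 1/√2|10⟩ + 1/√2|11⟩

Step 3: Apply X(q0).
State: 1/√2|00⟩ + 1/√2|01⟩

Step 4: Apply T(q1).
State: 1/√2|00⟩ + (1/2 + (1/2)i)|01⟩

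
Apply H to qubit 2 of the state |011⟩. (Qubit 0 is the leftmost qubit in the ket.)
1/√2|010⟩ - 1/√2|011⟩

H on qubit 2 mixes each pair of kets that differ only in qubit 2: amplitudes (a, b) of (|…0…⟩, |…1…⟩) become ((a + b)/√2, (a − b)/√2). Kets absent from the input have amplitude 0.
(|010⟩, |011⟩): (a, b) = (0, 1) → (1/√2, -1/√2)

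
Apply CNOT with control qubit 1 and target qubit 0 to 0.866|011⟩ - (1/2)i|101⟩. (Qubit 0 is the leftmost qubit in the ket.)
-(1/2)i|101⟩ + 0.866|111⟩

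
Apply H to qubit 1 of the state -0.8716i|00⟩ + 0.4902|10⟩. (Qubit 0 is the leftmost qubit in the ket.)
-0.6163i|00⟩ - 0.6163i|01⟩ + 0.3466|10⟩ + 0.3466|11⟩

H on qubit 1 mixes each pair of kets that differ only in qubit 1: amplitudes (a, b) of (|…0…⟩, |…1…⟩) become ((a + b)/√2, (a − b)/√2). Kets absent from the input have amplitude 0.
(|00⟩, |01⟩): (a, b) = (-0.8716i, 0) → (-0.6163i, -0.6163i)
(|10⟩, |11⟩): (a, b) = (0.4902, 0) → (0.3466, 0.3466)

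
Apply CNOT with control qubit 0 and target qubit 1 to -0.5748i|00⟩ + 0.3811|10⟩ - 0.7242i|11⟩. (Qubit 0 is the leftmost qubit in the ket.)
-0.5748i|00⟩ - 0.7242i|10⟩ + 0.3811|11⟩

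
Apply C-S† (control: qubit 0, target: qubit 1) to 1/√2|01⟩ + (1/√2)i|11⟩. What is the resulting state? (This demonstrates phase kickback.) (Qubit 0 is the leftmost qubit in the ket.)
1/√2|01⟩ + 1/√2|11⟩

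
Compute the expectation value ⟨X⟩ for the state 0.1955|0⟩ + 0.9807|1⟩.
0.3835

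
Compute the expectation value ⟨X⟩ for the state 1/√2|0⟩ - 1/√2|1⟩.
-1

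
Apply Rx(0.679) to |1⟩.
-0.333i|0⟩ + 0.9429|1⟩

Rx(0.679) = [[cos(θ/2), −i·sin(θ/2)], [−i·sin(θ/2), cos(θ/2)]]; θ = 0.679, cos(θ/2) ≈ 0.942921, sin(θ/2) ≈ 0.333016.
With a = amp(|0⟩) = 0 and b = amp(|1⟩) = 1:
new amp(|0⟩) = (0.942921)·a + (-0.333016i)·b = -0.333i
new amp(|1⟩) = (-0.333016i)·a + (0.942921)·b = 0.9429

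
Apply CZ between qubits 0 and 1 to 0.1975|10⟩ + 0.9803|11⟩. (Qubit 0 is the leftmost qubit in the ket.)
0.1975|10⟩ - 0.9803|11⟩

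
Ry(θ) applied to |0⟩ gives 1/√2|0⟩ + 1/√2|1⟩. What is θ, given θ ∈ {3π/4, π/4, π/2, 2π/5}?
π/2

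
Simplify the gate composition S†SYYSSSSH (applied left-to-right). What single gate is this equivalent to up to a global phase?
H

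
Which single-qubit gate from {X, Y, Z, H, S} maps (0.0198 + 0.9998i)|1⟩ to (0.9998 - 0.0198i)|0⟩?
Y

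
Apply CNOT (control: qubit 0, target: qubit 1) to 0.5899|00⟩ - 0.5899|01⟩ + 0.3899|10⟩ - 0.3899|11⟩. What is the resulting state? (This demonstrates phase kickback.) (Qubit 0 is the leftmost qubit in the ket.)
0.5899|00⟩ - 0.5899|01⟩ - 0.3899|10⟩ + 0.3899|11⟩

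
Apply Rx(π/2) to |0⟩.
1/√2|0⟩ - (1/√2)i|1⟩

Rx(π/2) = [[cos(θ/2), −i·sin(θ/2)], [−i·sin(θ/2), cos(θ/2)]]; θ = π/2, cos(θ/2) ≈ 0.707107, sin(θ/2) ≈ 0.707107.
With a = amp(|0⟩) = 1 and b = amp(|1⟩) = 0:
new amp(|0⟩) = (0.707107)·a + (-0.707107i)·b = 1/√2
new amp(|1⟩) = (-0.707107i)·a + (0.707107)·b = -(1/√2)i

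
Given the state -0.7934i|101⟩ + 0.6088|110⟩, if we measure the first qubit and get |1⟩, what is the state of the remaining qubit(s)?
-0.7934i|01⟩ + 0.6088|10⟩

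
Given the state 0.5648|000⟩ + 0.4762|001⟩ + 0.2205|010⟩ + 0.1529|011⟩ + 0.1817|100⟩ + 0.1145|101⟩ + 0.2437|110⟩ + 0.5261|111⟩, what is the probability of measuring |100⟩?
0.03301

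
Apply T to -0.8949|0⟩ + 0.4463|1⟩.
-0.8949|0⟩ + (0.3156 + 0.3156i)|1⟩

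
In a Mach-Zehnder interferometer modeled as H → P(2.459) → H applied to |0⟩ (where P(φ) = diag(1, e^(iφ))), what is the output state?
(0.112 + 0.3154i)|0⟩ + (0.888 - 0.3154i)|1⟩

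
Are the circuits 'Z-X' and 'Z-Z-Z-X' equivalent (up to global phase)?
Yes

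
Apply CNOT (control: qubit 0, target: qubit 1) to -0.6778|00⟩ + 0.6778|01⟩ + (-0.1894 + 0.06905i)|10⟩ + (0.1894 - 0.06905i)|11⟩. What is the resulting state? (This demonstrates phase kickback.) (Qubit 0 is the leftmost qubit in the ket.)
-0.6778|00⟩ + 0.6778|01⟩ + (0.1894 - 0.06905i)|10⟩ + (-0.1894 + 0.06905i)|11⟩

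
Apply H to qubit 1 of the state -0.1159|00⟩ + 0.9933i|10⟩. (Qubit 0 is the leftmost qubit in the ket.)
-0.08195|00⟩ - 0.08195|01⟩ + 0.7024i|10⟩ + 0.7024i|11⟩

H on qubit 1 mixes each pair of kets that differ only in qubit 1: amplitudes (a, b) of (|…0…⟩, |…1…⟩) become ((a + b)/√2, (a − b)/√2). Kets absent from the input have amplitude 0.
(|00⟩, |01⟩): (a, b) = (-0.1159, 0) → (-0.08195, -0.08195)
(|10⟩, |11⟩): (a, b) = (0.9933i, 0) → (0.7024i, 0.7024i)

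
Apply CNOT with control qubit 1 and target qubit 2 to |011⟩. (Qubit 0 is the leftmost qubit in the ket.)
|010⟩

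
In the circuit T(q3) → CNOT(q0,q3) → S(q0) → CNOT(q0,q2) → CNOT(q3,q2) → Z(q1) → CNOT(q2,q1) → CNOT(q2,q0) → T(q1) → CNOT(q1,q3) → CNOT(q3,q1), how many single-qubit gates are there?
4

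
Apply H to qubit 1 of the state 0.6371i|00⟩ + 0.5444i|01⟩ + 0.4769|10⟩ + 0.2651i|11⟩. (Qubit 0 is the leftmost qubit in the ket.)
0.8354i|00⟩ + 0.06555i|01⟩ + (0.3372 + 0.1875i)|10⟩ + (0.3372 - 0.1875i)|11⟩

H on qubit 1 mixes each pair of kets that differ only in qubit 1: amplitudes (a, b) of (|…0…⟩, |…1…⟩) become ((a + b)/√2, (a − b)/√2). Kets absent from the input have amplitude 0.
(|00⟩, |01⟩): (a, b) = (0.6371i, 0.5444i) → (0.8354i, 0.06555i)
(|10⟩, |11⟩): (a, b) = (0.4769, 0.2651i) → ((0.3372 + 0.1875i), (0.3372 - 0.1875i))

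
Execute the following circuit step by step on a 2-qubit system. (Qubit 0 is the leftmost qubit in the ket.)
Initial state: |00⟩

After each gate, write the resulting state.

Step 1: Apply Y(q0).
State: i|10⟩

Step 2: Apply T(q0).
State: (-1/√2 + (1/√2)i)|10⟩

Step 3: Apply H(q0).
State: (-1/2 + (1/2)i)|00⟩ + (1/2 - (1/2)i)|10⟩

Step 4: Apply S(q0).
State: (-1/2 + (1/2)i)|00⟩ + (1/2 + (1/2)i)|10⟩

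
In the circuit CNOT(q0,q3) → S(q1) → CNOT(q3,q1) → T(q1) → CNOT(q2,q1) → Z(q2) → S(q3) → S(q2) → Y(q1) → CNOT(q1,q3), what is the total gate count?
10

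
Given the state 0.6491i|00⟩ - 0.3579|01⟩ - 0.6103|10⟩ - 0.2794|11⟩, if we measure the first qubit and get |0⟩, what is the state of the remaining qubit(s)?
0.8757i|0⟩ - 0.4828|1⟩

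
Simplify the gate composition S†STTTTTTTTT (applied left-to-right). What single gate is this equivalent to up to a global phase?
T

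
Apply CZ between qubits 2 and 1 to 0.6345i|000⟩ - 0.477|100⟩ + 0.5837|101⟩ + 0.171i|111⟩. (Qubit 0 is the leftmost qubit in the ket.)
0.6345i|000⟩ - 0.477|100⟩ + 0.5837|101⟩ - 0.171i|111⟩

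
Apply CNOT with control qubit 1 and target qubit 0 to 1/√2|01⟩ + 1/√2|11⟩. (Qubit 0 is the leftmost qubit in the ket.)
1/√2|01⟩ + 1/√2|11⟩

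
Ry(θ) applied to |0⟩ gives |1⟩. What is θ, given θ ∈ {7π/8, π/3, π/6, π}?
π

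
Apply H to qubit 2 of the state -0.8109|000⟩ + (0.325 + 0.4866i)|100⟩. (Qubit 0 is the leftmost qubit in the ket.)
-0.5734|000⟩ - 0.5734|001⟩ + (0.2298 + 0.3441i)|100⟩ + (0.2298 + 0.3441i)|101⟩

H on qubit 2 mixes each pair of kets that differ only in qubit 2: amplitudes (a, b) of (|…0…⟩, |…1…⟩) become ((a + b)/√2, (a − b)/√2). Kets absent from the input have amplitude 0.
(|000⟩, |001⟩): (a, b) = (-0.8109, 0) → (-0.5734, -0.5734)
(|100⟩, |101⟩): (a, b) = ((0.325 + 0.4866i), 0) → ((0.2298 + 0.3441i), (0.2298 + 0.3441i))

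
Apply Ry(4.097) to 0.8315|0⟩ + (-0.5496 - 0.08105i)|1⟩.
(0.1058 + 0.07198i)|0⟩ + (0.9911 + 0.03726i)|1⟩

Ry(4.097) = [[cos(θ/2), −sin(θ/2)], [sin(θ/2), cos(θ/2)]]; θ = 4.097, cos(θ/2) ≈ -0.459741, sin(θ/2) ≈ 0.888053.
With a = amp(|0⟩) = 0.8315 and b = amp(|1⟩) = (-0.5496 - 0.08105i):
new amp(|0⟩) = (-0.459741)·a + (-0.888053)·b = (0.1058 + 0.07198i)
new amp(|1⟩) = (0.888053)·a + (-0.459741)·b = (0.9911 + 0.03726i)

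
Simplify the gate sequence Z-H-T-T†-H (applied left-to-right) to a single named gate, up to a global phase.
Z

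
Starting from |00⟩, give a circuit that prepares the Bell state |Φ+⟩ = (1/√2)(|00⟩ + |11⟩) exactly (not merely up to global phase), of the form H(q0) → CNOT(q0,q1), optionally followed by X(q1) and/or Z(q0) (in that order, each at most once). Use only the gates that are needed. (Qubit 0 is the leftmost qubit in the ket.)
H(q0) → CNOT(q0,q1)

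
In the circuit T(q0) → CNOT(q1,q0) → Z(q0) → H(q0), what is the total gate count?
4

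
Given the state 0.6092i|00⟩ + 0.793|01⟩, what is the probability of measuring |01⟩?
0.6288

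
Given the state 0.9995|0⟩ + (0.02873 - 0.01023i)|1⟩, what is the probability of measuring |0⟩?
0.999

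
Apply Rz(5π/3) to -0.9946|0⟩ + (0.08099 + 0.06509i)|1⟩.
(0.8613 + 0.4973i)|0⟩ + (-0.1027 - 0.01587i)|1⟩

Rz(5π/3) = [[e^(−iθ/2), 0], [0, e^(iθ/2)]] with e^(±iθ/2) = cos(θ/2) ± i·sin(θ/2); θ = 5π/3, cos(θ/2) ≈ -0.866025, sin(θ/2) ≈ 0.5.
With a = amp(|0⟩) = -0.9946 and b = amp(|1⟩) = (0.08099 + 0.06509i):
new amp(|0⟩) = (-0.866025 - 0.5i)·a = (0.8613 + 0.4973i)
new amp(|1⟩) = (-0.866025 + 0.5i)·b = (-0.1027 - 0.01587i)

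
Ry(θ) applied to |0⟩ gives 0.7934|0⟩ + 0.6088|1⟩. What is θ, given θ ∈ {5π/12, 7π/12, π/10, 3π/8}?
5π/12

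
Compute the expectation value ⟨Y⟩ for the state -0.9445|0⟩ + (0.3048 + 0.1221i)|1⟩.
-0.2306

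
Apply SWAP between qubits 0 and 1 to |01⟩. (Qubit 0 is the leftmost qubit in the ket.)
|10⟩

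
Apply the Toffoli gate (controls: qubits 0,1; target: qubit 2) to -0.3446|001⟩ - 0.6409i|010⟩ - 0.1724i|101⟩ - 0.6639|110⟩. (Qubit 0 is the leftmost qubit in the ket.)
-0.3446|001⟩ - 0.6409i|010⟩ - 0.1724i|101⟩ - 0.6639|111⟩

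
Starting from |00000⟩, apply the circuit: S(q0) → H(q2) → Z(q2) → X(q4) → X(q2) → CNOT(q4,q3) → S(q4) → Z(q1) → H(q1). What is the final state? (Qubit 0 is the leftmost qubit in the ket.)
-(1/2)i|00011⟩ + (1/2)i|00111⟩ - (1/2)i|01011⟩ + (1/2)i|01111⟩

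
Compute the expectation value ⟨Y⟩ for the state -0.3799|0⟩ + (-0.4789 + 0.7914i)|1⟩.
-0.6013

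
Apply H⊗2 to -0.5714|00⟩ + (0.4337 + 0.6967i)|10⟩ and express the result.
(-0.06885 + 0.3484i)|00⟩ + (-0.06885 + 0.3484i)|01⟩ + (-0.5026 - 0.3484i)|10⟩ + (-0.5026 - 0.3484i)|11⟩

H⊗2 gives amp(|y⟩) = (1/2) Σ_x (−1)^(x·y) amp(|x⟩), where x·y is the number of positions in which both x and y have a 1.
|00⟩: (-0.5714 + (0.4337 + 0.6967i))/2 = (-0.06885 + 0.3484i)
|01⟩: (-0.5714 + (0.4337 + 0.6967i))/2 = (-0.06885 + 0.3484i)
|10⟩: (-0.5714 - (0.4337 + 0.6967i))/2 = (-0.5026 - 0.3484i)
|11⟩: (-0.5714 - (0.4337 + 0.6967i))/2 = (-0.5026 - 0.3484i)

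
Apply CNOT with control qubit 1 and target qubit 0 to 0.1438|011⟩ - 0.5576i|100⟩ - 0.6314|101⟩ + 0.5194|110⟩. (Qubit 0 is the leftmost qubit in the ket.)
0.5194|010⟩ - 0.5576i|100⟩ - 0.6314|101⟩ + 0.1438|111⟩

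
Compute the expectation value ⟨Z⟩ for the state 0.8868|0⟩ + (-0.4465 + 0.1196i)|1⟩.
0.5727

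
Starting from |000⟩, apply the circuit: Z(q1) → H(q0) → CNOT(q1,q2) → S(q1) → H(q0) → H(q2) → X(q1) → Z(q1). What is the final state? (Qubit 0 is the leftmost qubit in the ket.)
-1/√2|010⟩ - 1/√2|011⟩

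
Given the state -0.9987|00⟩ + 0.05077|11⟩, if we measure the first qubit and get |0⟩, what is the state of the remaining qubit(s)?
-|0⟩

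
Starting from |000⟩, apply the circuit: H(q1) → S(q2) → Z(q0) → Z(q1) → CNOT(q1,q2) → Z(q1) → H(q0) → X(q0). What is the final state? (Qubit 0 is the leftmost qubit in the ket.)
1/2|000⟩ + 1/2|011⟩ + 1/2|100⟩ + 1/2|111⟩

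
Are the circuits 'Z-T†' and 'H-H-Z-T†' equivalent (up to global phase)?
Yes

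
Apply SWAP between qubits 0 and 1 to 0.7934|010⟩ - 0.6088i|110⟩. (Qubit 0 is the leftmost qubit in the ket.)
0.7934|100⟩ - 0.6088i|110⟩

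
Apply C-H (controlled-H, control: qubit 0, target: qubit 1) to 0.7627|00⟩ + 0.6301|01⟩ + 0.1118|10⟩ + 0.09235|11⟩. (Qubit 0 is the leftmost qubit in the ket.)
0.7627|00⟩ + 0.6301|01⟩ + 0.1444|10⟩ + 0.01375|11⟩

C-H leaves the control-|0⟩ kets |00⟩, |01⟩ unchanged and applies H to qubit 1 on the control-|1⟩ pair (|10⟩, |11⟩).
H = [[1/√2, 1/√2], [1/√2, -1/√2]].
With a = amp(|10⟩) = 0.1118 and b = amp(|11⟩) = 0.09235:
new amp(|10⟩) = (1/√2)·a + (1/√2)·b = 0.1444
new amp(|11⟩) = (1/√2)·a + (-1/√2)·b = 0.01375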